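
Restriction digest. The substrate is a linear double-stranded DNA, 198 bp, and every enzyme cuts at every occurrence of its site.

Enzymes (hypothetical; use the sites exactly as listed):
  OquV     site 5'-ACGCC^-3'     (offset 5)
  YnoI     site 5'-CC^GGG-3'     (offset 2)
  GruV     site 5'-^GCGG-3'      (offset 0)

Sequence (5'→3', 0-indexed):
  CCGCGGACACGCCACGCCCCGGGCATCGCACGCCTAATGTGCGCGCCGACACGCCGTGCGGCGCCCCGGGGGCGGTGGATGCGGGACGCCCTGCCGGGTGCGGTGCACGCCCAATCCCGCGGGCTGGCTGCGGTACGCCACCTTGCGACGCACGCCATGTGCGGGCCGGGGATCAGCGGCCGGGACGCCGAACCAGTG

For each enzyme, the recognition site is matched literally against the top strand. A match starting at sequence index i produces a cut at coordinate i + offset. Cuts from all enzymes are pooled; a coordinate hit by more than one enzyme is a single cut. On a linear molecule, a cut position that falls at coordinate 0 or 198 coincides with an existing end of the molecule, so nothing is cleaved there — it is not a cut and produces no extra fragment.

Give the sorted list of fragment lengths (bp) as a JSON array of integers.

[2,2,2,4,4,4,5,5,6,7,7,8,8,9,9,10,10,10,11,11,12,14,17,21]

Site scan:
  OquV (ACGCC, off=5): starts [8, 13, 29, 50, 85, 106, 134, 151, 184] → cuts [13, 18, 34, 55, 90, 111, 139, 156, 189]
  YnoI (CCGGG, off=2): starts [18, 65, 93, 165, 179] → cuts [20, 67, 95, 167, 181]
  GruV (GCGG, off=0): starts [2, 57, 71, 80, 99, 118, 129, 160, 175] → cuts [2, 57, 71, 80, 99, 118, 129, 160, 175]

Pooled cuts: [2, 13, 18, 20, 34, 55, 57, 67, 71, 80, 90, 95, 99, 111, 118, 129, 139, 156, 160, 167, 175, 181, 189]

Fragment lengths:
  [0,2): 2 bp
  [2,13): 11 bp
  [13,18): 5 bp
  [18,20): 2 bp
  [20,34): 14 bp
  [34,55): 21 bp
  [55,57): 2 bp
  [57,67): 10 bp
  [67,71): 4 bp
  [71,80): 9 bp
  [80,90): 10 bp
  [90,95): 5 bp
  [95,99): 4 bp
  [99,111): 12 bp
  [111,118): 7 bp
  [118,129): 11 bp
  [129,139): 10 bp
  [139,156): 17 bp
  [156,160): 4 bp
  [160,167): 7 bp
  [167,175): 8 bp
  [175,181): 6 bp
  [181,189): 8 bp
  [189,198): 9 bp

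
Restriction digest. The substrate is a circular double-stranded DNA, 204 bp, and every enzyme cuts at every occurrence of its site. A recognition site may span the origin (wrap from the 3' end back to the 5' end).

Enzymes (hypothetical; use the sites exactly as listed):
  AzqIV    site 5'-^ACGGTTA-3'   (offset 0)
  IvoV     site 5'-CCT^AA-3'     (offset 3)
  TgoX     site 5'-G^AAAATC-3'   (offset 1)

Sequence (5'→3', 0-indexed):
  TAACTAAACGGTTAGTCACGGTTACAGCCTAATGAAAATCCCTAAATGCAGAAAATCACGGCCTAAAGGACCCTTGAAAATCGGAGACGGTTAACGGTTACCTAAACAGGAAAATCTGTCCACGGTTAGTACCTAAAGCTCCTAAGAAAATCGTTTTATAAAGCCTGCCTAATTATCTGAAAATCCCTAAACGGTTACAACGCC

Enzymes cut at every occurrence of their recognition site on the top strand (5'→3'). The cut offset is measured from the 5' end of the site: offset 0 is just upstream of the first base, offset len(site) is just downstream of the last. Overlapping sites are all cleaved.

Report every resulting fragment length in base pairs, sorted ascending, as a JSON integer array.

[2,3,4,6,7,7,8,9,9,9,9,10,10,10,11,12,13,13,13,15,24]

Scan for sites:
  AzqIV ACGGTTA/0: at [7, 17, 86, 93, 121, 190] ⇒ [7, 17, 86, 93, 121, 190]
  IvoV CCTAA/3: at [27, 40, 61, 100, 131, 140, 167, 185, 202] ⇒ [1, 30, 43, 64, 103, 134, 143, 170, 188]
  TgoX GAAAATC/1: at [33, 50, 75, 109, 145, 178] ⇒ [34, 51, 76, 110, 146, 179]

Pooled cuts: [1, 7, 17, 30, 34, 43, 51, 64, 76, 86, 93, 103, 110, 121, 134, 143, 146, 170, 179, 188, 190]

Fragments:
  1→7: 6 bp
  7→17: 10 bp
  17→30: 13 bp
  30→34: 4 bp
  34→43: 9 bp
  43→51: 8 bp
  51→64: 13 bp
  64→76: 12 bp
  76→86: 10 bp
  86→93: 7 bp
  93→103: 10 bp
  103→110: 7 bp
  110→121: 11 bp
  121→134: 13 bp
  134→143: 9 bp
  143→146: 3 bp
  146→170: 24 bp
  170→179: 9 bp
  179→188: 9 bp
  188→190: 2 bp
  190→1 (wrap): 204-190+1 = 15 bp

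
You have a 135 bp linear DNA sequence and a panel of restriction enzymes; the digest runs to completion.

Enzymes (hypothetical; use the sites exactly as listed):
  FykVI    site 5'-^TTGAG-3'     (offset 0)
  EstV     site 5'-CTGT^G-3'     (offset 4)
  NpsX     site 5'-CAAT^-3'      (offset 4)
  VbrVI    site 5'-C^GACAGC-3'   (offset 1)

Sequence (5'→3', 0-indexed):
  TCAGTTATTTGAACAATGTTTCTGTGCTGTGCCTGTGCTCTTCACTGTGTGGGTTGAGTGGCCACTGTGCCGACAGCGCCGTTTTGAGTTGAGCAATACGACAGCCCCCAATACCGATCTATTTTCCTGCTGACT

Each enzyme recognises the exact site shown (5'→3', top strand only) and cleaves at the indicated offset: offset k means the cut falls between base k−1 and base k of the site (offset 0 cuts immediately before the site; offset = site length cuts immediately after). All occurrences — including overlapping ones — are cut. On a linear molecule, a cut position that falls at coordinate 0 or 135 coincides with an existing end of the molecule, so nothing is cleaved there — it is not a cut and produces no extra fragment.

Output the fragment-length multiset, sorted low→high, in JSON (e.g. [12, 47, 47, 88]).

[2,3,5,5,5,6,8,9,12,12,13,15,17,23]

Scan for sites:
  FykVI (TTGAG, off=0): starts [53, 83, 88] → cuts [53, 83, 88]
  EstV (CTGTG, off=4): starts [21, 26, 32, 44, 64] → cuts [25, 30, 36, 48, 68]
  NpsX (CAAT, off=4): starts [13, 93, 108] → cuts [17, 97, 112]
  VbrVI (CGACAGC, off=1): starts [70, 98] → cuts [71, 99]

All cut coordinates (distinct, sorted): [17, 25, 30, 36, 48, 53, 68, 71, 83, 88, 97, 99, 112]

Fragments:
  [0,17): 17 bp
  [17,25): 8 bp
  [25,30): 5 bp
  [30,36): 6 bp
  [36,48): 12 bp
  [48,53): 5 bp
  [53,68): 15 bp
  [68,71): 3 bp
  [71,83): 12 bp
  [83,88): 5 bp
  [88,97): 9 bp
  [97,99): 2 bp
  [99,112): 13 bp
  [112,135): 23 bp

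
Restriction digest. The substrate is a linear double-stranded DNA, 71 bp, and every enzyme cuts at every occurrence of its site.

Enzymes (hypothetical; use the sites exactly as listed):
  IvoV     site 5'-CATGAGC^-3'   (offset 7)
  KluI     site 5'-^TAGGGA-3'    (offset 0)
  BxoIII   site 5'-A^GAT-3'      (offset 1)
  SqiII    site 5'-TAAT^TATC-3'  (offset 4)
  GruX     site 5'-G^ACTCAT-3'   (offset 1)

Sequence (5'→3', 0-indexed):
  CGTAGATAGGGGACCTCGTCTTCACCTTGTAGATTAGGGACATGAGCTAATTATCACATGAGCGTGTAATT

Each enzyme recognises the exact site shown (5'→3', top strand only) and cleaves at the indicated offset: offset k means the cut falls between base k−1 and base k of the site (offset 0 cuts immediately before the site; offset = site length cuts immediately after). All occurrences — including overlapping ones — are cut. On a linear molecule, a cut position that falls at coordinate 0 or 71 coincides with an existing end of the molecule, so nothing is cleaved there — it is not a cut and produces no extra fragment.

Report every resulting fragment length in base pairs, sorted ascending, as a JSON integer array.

[3,4,4,8,12,13,27]

Per-enzyme occurrences:
  IvoV (CATGAGC, off=7): starts [40, 56] → cuts [47, 63]
  KluI (TAGGGA, off=0): starts [34] → cuts [34]
  BxoIII (AGAT, off=1): starts [3, 30] → cuts [4, 31]
  SqiII (TAATTATC, off=4): starts [47] → cuts [51]
  GruX (GACTCAT, off=1): no sites

All cut coordinates (distinct, sorted): [4, 31, 34, 47, 51, 63]

Fragments:
  [0,4): 4 bp
  [4,31): 27 bp
  [31,34): 3 bp
  [34,47): 13 bp
  [47,51): 4 bp
  [51,63): 12 bp
  [63,71): 8 bp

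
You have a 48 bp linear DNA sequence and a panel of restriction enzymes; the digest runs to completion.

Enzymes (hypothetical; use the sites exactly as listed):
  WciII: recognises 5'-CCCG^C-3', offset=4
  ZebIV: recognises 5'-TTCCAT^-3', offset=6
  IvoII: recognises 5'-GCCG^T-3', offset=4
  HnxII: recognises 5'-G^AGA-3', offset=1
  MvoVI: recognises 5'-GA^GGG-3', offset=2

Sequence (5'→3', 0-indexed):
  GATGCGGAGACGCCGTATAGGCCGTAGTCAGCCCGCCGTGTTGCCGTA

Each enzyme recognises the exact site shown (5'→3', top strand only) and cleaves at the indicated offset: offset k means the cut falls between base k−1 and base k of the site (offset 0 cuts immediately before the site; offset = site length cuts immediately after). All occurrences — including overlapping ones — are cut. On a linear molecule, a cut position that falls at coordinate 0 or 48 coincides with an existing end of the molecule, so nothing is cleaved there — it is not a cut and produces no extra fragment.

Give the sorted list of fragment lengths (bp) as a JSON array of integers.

Scan for sites:
  WciII CCCGC/4: at [31] ⇒ [35]
  ZebIV (TTCCAT, off=6): no sites
  IvoII GCCGT/4: at [11, 20, 34, 42] ⇒ [15, 24, 38, 46]
  HnxII GAGA/1: at [6] ⇒ [7]
  MvoVI (GAGGG, off=2): no sites

Pooled cuts: [7, 15, 24, 35, 38, 46]

Fragment lengths:
  [0,7): 7 bp
  [7,15): 8 bp
  [15,24): 9 bp
  [24,35): 11 bp
  [35,38): 3 bp
  [38,46): 8 bp
  [46,48): 2 bp

[2,3,7,8,8,9,11]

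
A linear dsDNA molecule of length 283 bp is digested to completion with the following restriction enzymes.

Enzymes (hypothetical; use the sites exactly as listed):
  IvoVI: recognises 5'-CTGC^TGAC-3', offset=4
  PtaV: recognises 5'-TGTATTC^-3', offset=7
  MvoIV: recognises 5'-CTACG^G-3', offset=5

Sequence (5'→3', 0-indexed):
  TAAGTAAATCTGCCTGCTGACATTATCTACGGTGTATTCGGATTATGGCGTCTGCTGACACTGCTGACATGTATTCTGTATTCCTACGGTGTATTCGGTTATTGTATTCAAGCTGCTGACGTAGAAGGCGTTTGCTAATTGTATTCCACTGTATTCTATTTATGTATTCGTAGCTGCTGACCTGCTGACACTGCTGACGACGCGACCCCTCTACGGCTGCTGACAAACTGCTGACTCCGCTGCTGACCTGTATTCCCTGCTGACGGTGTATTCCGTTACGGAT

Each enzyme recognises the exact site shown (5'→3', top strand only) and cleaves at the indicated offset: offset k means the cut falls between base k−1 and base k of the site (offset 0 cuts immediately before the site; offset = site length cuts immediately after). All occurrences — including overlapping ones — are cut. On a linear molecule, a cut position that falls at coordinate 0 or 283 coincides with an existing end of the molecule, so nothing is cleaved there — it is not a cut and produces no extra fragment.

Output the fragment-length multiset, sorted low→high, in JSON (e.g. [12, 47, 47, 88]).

[5,5,5,7,7,8,8,8,8,9,9,10,10,11,12,12,12,13,13,13,14,16,17,21,30]

Per-enzyme occurrences:
  IvoVI CTGCTGAC/4: at [13, 51, 60, 112, 173, 181, 190, 216, 227, 239, 256] ⇒ [17, 55, 64, 116, 177, 185, 194, 220, 231, 243, 260]
  PtaV TGTATTC/7: at [32, 69, 76, 89, 102, 139, 149, 162, 248, 266] ⇒ [39, 76, 83, 96, 109, 146, 156, 169, 255, 273]
  MvoIV CTACGG/5: at [26, 83, 210] ⇒ [31, 88, 215]

All cut coordinates (distinct, sorted): [17, 31, 39, 55, 64, 76, 83, 88, 96, 109, 116, 146, 156, 169, 177, 185, 194, 215, 220, 231, 243, 255, 260, 273]

Fragments:
  [0,17): 17 bp
  [17,31): 14 bp
  [31,39): 8 bp
  [39,55): 16 bp
  [55,64): 9 bp
  [64,76): 12 bp
  [76,83): 7 bp
  [83,88): 5 bp
  [88,96): 8 bp
  [96,109): 13 bp
  [109,116): 7 bp
  [116,146): 30 bp
  [146,156): 10 bp
  [156,169): 13 bp
  [169,177): 8 bp
  [177,185): 8 bp
  [185,194): 9 bp
  [194,215): 21 bp
  [215,220): 5 bp
  [220,231): 11 bp
  [231,243): 12 bp
  [243,255): 12 bp
  [255,260): 5 bp
  [260,273): 13 bp
  [273,283): 10 bp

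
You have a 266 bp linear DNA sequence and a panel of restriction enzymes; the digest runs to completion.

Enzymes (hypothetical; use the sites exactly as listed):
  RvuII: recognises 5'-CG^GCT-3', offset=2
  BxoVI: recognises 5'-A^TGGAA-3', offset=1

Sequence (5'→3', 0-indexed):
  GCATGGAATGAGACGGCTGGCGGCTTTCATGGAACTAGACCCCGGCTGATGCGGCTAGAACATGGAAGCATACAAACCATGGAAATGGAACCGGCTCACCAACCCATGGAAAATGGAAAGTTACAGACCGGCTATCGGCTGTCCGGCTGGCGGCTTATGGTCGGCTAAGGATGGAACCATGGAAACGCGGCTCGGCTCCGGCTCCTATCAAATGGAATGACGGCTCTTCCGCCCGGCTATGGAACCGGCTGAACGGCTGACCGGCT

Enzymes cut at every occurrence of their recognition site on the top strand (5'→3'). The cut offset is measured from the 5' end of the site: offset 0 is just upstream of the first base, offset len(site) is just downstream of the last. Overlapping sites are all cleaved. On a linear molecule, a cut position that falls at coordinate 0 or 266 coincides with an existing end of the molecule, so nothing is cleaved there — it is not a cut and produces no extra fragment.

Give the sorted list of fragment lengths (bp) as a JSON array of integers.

[3,3,4,5,6,6,7,7,7,7,7,8,8,8,8,8,8,8,9,9,10,10,11,12,12,13,13,15,17,17]

Per-enzyme occurrences:
  RvuII CGGCT/2: at [13, 20, 42, 51, 91, 128, 135, 143, 150, 161, 187, 192, 198, 220, 233, 245, 253, 261] ⇒ [15, 22, 44, 53, 93, 130, 137, 145, 152, 163, 189, 194, 200, 222, 235, 247, 255, 263]
  BxoVI ATGGAA/1: at [2, 28, 61, 78, 84, 105, 112, 170, 178, 211, 238] ⇒ [3, 29, 62, 79, 85, 106, 113, 171, 179, 212, 239]

Pooled cuts: [3, 15, 22, 29, 44, 53, 62, 79, 85, 93, 106, 113, 130, 137, 145, 152, 163, 171, 179, 189, 194, 200, 212, 222, 235, 239, 247, 255, 263]

Fragment lengths:
  [0,3): 3 bp
  [3,15): 12 bp
  [15,22): 7 bp
  [22,29): 7 bp
  [29,44): 15 bp
  [44,53): 9 bp
  [53,62): 9 bp
  [62,79): 17 bp
  [79,85): 6 bp
  [85,93): 8 bp
  [93,106): 13 bp
  [106,113): 7 bp
  [113,130): 17 bp
  [130,137): 7 bp
  [137,145): 8 bp
  [145,152): 7 bp
  [152,163): 11 bp
  [163,171): 8 bp
  [171,179): 8 bp
  [179,189): 10 bp
  [189,194): 5 bp
  [194,200): 6 bp
  [200,212): 12 bp
  [212,222): 10 bp
  [222,235): 13 bp
  [235,239): 4 bp
  [239,247): 8 bp
  [247,255): 8 bp
  [255,263): 8 bp
  [263,266): 3 bp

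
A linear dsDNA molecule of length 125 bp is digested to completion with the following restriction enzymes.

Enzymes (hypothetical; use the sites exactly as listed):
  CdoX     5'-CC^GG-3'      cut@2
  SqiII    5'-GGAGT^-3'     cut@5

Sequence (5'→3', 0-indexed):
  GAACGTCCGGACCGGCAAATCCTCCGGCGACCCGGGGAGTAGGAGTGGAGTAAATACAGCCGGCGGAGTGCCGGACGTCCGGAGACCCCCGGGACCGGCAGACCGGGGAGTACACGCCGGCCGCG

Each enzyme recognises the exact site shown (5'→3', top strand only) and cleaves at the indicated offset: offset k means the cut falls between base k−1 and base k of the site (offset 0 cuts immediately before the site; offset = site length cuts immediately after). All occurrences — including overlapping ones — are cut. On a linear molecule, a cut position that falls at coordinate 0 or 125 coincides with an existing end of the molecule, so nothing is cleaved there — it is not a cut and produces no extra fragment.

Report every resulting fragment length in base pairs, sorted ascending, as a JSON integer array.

Per-enzyme occurrences:
  CdoX CCGG/2: at [6, 11, 23, 31, 59, 70, 78, 88, 94, 102, 116] ⇒ [8, 13, 25, 33, 61, 72, 80, 90, 96, 104, 118]
  SqiII GGAGT/5: at [35, 41, 46, 64, 106] ⇒ [40, 46, 51, 69, 111]

Pooled cuts: [8, 13, 25, 33, 40, 46, 51, 61, 69, 72, 80, 90, 96, 104, 111, 118]

Fragment lengths:
  [0,8): 8 bp
  [8,13): 5 bp
  [13,25): 12 bp
  [25,33): 8 bp
  [33,40): 7 bp
  [40,46): 6 bp
  [46,51): 5 bp
  [51,61): 10 bp
  [61,69): 8 bp
  [69,72): 3 bp
  [72,80): 8 bp
  [80,90): 10 bp
  [90,96): 6 bp
  [96,104): 8 bp
  [104,111): 7 bp
  [111,118): 7 bp
  [118,125): 7 bp

[3,5,5,6,6,7,7,7,7,8,8,8,8,8,10,10,12]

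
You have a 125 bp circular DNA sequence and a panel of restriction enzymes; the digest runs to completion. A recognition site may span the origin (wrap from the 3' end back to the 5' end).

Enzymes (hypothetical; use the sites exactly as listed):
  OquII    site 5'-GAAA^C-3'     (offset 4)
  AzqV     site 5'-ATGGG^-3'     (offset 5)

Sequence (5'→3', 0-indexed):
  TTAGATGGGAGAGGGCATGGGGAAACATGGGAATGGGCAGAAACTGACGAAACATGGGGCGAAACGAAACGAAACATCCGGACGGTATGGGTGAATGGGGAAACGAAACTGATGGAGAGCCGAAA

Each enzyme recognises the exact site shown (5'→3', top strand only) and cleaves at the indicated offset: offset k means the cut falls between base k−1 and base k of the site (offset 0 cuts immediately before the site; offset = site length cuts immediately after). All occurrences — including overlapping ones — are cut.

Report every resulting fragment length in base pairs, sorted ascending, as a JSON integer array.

[4,4,5,5,5,6,6,6,6,6,8,9,12,17,26]

Per-enzyme occurrences:
  OquII GAAAC/4: at [21, 39, 48, 60, 65, 70, 99, 104] ⇒ [25, 43, 52, 64, 69, 74, 103, 108]
  AzqV ATGGG/5: at [4, 16, 26, 32, 53, 86, 94] ⇒ [9, 21, 31, 37, 58, 91, 99]

All cut coordinates (distinct, sorted): [9, 21, 25, 31, 37, 43, 52, 58, 64, 69, 74, 91, 99, 103, 108]

Fragments:
  9→21: 12 bp
  21→25: 4 bp
  25→31: 6 bp
  31→37: 6 bp
  37→43: 6 bp
  43→52: 9 bp
  52→58: 6 bp
  58→64: 6 bp
  64→69: 5 bp
  69→74: 5 bp
  74→91: 17 bp
  91→99: 8 bp
  99→103: 4 bp
  103→108: 5 bp
  108→9 (wrap): 125-108+9 = 26 bp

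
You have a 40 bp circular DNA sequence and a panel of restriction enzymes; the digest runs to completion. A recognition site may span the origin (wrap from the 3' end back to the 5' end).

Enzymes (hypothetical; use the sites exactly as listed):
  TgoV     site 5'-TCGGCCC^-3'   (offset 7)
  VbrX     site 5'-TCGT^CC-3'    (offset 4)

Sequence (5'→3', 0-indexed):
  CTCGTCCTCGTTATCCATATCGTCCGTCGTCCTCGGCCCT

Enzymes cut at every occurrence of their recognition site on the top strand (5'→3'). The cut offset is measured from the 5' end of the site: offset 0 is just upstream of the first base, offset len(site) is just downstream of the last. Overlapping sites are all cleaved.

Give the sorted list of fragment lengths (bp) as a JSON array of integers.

[6,7,9,18]

Site scan:
  TgoV TCGGCCC/7: at [32] ⇒ [39]
  VbrX TCGTCC/4: at [1, 19, 26] ⇒ [5, 23, 30]

All cut coordinates (distinct, sorted): [5, 23, 30, 39]

Fragments:
  5→23: 18 bp
  23→30: 7 bp
  30→39: 9 bp
  39→5 (wrap): 40-39+5 = 6 bp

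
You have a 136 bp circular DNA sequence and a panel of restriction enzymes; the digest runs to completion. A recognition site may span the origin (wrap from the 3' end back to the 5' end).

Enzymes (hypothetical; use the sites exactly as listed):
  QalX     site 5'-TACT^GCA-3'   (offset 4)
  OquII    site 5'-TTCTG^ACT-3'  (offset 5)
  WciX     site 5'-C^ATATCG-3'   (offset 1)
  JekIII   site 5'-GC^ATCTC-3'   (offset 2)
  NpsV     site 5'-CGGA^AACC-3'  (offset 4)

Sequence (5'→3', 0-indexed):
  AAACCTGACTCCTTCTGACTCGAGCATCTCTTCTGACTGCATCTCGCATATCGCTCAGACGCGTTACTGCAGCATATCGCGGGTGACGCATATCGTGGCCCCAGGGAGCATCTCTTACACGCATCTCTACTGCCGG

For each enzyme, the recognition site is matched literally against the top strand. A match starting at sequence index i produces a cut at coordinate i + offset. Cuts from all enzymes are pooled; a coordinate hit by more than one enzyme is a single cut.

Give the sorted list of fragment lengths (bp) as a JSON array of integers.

[5,5,7,8,10,13,15,16,16,20,21]

Per-enzyme occurrences:
  QalX TACTGCA/4: at [64] ⇒ [68]
  OquII TTCTGACT/5: at [12, 30] ⇒ [17, 35]
  WciX CATATCG/1: at [46, 72, 88] ⇒ [47, 73, 89]
  JekIII GCATCTC/2: at [23, 38, 107, 120] ⇒ [25, 40, 109, 122]
  NpsV CGGAAACC/4: at [133] ⇒ [1]

All cut coordinates (distinct, sorted): [1, 17, 25, 35, 40, 47, 68, 73, 89, 109, 122]

Fragment lengths:
  1→17: 16 bp
  17→25: 8 bp
  25→35: 10 bp
  35→40: 5 bp
  40→47: 7 bp
  47→68: 21 bp
  68→73: 5 bp
  73→89: 16 bp
  89→109: 20 bp
  109→122: 13 bp
  122→1 (wrap): 136-122+1 = 15 bp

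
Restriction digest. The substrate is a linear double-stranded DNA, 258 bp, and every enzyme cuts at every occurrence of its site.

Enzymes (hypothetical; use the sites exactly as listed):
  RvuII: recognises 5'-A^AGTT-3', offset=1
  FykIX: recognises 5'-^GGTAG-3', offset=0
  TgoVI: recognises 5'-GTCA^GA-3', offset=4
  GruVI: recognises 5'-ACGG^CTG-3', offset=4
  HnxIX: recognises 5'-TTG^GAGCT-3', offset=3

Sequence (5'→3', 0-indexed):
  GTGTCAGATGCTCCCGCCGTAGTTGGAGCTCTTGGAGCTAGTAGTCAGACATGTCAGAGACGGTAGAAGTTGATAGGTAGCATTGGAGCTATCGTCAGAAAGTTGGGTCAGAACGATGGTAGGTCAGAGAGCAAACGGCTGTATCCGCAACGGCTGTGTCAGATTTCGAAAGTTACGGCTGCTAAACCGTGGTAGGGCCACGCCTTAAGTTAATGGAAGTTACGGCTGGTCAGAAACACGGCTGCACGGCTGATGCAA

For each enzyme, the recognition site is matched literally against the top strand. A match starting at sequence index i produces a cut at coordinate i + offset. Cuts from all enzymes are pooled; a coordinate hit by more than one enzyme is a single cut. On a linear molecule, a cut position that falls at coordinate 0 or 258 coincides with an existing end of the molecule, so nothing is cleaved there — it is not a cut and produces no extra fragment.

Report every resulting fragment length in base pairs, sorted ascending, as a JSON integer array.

[3,5,6,6,7,7,8,8,8,8,8,9,9,9,9,9,9,10,10,10,12,12,12,13,15,17,19]

Site scan:
  RvuII (AAGTT, off=1): starts [66, 99, 169, 206, 216] → cuts [67, 100, 170, 207, 217]
  FykIX (GGTAG, off=0): starts [61, 75, 117, 190] → cuts [61, 75, 117, 190]
  TgoVI (GTCAGA, off=4): starts [2, 43, 52, 93, 106, 122, 157, 228] → cuts [6, 47, 56, 97, 110, 126, 161, 232]
  GruVI (ACGGCTG, off=4): starts [134, 149, 174, 221, 237, 245] → cuts [138, 153, 178, 225, 241, 249]
  HnxIX (TTGGAGCT, off=3): starts [22, 31, 82] → cuts [25, 34, 85]

Pooled cuts: [6, 25, 34, 47, 56, 61, 67, 75, 85, 97, 100, 110, 117, 126, 138, 153, 161, 170, 178, 190, 207, 217, 225, 232, 241, 249]

Fragments:
  [0,6): 6 bp
  [6,25): 19 bp
  [25,34): 9 bp
  [34,47): 13 bp
  [47,56): 9 bp
  [56,61): 5 bp
  [61,67): 6 bp
  [67,75): 8 bp
  [75,85): 10 bp
  [85,97): 12 bp
  [97,100): 3 bp
  [100,110): 10 bp
  [110,117): 7 bp
  [117,126): 9 bp
  [126,138): 12 bp
  [138,153): 15 bp
  [153,161): 8 bp
  [161,170): 9 bp
  [170,178): 8 bp
  [178,190): 12 bp
  [190,207): 17 bp
  [207,217): 10 bp
  [217,225): 8 bp
  [225,232): 7 bp
  [232,241): 9 bp
  [241,249): 8 bp
  [249,258): 9 bp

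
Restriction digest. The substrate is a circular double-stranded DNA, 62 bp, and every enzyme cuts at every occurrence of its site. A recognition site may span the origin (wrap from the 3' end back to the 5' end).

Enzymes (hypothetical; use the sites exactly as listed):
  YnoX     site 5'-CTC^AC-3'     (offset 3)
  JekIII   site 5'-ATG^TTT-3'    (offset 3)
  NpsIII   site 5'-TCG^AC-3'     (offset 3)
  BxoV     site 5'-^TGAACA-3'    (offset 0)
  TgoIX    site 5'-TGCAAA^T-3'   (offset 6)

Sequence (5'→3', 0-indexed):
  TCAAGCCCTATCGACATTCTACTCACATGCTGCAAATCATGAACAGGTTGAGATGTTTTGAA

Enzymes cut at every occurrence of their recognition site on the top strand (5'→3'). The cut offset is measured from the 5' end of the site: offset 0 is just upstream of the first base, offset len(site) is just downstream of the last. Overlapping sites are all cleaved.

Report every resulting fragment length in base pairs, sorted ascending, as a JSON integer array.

Per-enzyme occurrences:
  YnoX (CTCAC, off=3): starts [21] → cuts [24]
  JekIII (ATGTTT, off=3): starts [52] → cuts [55]
  NpsIII (TCGAC, off=3): starts [10] → cuts [13]
  BxoV (TGAACA, off=0): starts [39] → cuts [39]
  TgoIX (TGCAAAT, off=6): starts [30] → cuts [36]

All cut coordinates (distinct, sorted): [13, 24, 36, 39, 55]

Fragment lengths:
  13→24: 11 bp
  24→36: 12 bp
  36→39: 3 bp
  39→55: 16 bp
  55→13 (wrap): 62-55+13 = 20 bp

[3,11,12,16,20]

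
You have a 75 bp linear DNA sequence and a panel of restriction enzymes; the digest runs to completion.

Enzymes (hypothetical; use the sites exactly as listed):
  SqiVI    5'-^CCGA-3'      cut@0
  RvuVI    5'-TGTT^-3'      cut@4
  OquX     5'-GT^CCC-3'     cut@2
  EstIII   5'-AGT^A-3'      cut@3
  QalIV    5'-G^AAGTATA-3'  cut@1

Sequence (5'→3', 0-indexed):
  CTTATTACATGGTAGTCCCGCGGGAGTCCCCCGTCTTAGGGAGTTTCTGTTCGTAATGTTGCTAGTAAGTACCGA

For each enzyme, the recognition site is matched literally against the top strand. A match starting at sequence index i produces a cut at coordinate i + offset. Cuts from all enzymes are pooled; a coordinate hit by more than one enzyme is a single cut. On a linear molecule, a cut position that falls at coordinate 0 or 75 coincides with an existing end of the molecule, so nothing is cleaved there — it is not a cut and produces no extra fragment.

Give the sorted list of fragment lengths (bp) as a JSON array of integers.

[1,4,4,6,9,11,16,24]

Site scan:
  SqiVI (CCGA, off=0): starts [71] → cuts [71]
  RvuVI (TGTT, off=4): starts [47, 56] → cuts [51, 60]
  OquX (GTCCC, off=2): starts [14, 25] → cuts [16, 27]
  EstIII (AGTA, off=3): starts [63, 67] → cuts [66, 70]
  QalIV (GAAGTATA, off=1): no sites

All cut coordinates (distinct, sorted): [16, 27, 51, 60, 66, 70, 71]

Fragments:
  [0,16): 16 bp
  [16,27): 11 bp
  [27,51): 24 bp
  [51,60): 9 bp
  [60,66): 6 bp
  [66,70): 4 bp
  [70,71): 1 bp
  [71,75): 4 bp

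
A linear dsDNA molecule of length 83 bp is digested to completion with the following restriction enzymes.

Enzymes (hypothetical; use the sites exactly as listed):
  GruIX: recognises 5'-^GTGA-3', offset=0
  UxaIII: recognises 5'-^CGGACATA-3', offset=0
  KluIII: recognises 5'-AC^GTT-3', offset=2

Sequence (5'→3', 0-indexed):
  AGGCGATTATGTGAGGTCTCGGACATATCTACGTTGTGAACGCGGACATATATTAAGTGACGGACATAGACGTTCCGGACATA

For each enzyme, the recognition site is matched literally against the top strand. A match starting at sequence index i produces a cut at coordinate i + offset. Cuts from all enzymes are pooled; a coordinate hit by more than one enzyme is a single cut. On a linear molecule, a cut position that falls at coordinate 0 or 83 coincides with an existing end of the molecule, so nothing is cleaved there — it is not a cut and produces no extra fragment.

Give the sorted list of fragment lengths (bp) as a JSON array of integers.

[3,4,4,7,8,9,10,11,13,14]

Per-enzyme occurrences:
  GruIX (GTGA, off=0): starts [10, 35, 56] → cuts [10, 35, 56]
  UxaIII (CGGACATA, off=0): starts [19, 42, 60, 75] → cuts [19, 42, 60, 75]
  KluIII (ACGTT, off=2): starts [30, 69] → cuts [32, 71]

Pooled cuts: [10, 19, 32, 35, 42, 56, 60, 71, 75]

Fragments:
  [0,10): 10 bp
  [10,19): 9 bp
  [19,32): 13 bp
  [32,35): 3 bp
  [35,42): 7 bp
  [42,56): 14 bp
  [56,60): 4 bp
  [60,71): 11 bp
  [71,75): 4 bp
  [75,83): 8 bp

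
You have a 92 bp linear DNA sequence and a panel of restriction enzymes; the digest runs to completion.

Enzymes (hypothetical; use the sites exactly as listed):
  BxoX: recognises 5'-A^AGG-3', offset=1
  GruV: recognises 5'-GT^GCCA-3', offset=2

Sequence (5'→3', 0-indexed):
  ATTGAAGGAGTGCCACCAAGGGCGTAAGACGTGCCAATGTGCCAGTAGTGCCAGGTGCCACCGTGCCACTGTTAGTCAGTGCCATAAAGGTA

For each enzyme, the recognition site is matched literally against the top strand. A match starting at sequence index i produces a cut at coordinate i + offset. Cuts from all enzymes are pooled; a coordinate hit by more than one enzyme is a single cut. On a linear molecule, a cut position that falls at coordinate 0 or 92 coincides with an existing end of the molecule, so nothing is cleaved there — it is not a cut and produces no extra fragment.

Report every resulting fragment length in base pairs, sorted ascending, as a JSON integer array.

Site scan:
  BxoX (AAGG, off=1): starts [4, 17, 86] → cuts [5, 18, 87]
  GruV (GTGCCA, off=2): starts [9, 30, 38, 47, 54, 62, 78] → cuts [11, 32, 40, 49, 56, 64, 80]

All cut coordinates (distinct, sorted): [5, 11, 18, 32, 40, 49, 56, 64, 80, 87]

Fragments:
  [0,5): 5 bp
  [5,11): 6 bp
  [11,18): 7 bp
  [18,32): 14 bp
  [32,40): 8 bp
  [40,49): 9 bp
  [49,56): 7 bp
  [56,64): 8 bp
  [64,80): 16 bp
  [80,87): 7 bp
  [87,92): 5 bp

[5,5,6,7,7,7,8,8,9,14,16]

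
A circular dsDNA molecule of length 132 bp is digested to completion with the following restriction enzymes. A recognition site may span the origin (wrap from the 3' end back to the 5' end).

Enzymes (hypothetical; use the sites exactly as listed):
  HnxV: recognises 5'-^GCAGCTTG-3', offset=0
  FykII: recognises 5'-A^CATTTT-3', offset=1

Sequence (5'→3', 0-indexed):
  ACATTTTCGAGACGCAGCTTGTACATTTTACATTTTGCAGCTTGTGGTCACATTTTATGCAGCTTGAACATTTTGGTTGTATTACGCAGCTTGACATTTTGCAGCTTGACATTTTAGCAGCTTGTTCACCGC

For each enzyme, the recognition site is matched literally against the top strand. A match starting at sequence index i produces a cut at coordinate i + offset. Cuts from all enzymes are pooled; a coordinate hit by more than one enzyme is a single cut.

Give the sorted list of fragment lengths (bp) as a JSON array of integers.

[6,6,7,7,8,9,9,10,10,12,14,17,17]

Per-enzyme occurrences:
  HnxV GCAGCTTG/0: at [13, 36, 58, 85, 100, 116] ⇒ [13, 36, 58, 85, 100, 116]
  FykII ACATTTT/1: at [0, 22, 29, 49, 67, 93, 108] ⇒ [1, 23, 30, 50, 68, 94, 109]

Pooled cuts: [1, 13, 23, 30, 36, 50, 58, 68, 85, 94, 100, 109, 116]

Fragment lengths:
  1→13: 12 bp
  13→23: 10 bp
  23→30: 7 bp
  30→36: 6 bp
  36→50: 14 bp
  50→58: 8 bp
  58→68: 10 bp
  68→85: 17 bp
  85→94: 9 bp
  94→100: 6 bp
  100→109: 9 bp
  109→116: 7 bp
  116→1 (wrap): 132-116+1 = 17 bp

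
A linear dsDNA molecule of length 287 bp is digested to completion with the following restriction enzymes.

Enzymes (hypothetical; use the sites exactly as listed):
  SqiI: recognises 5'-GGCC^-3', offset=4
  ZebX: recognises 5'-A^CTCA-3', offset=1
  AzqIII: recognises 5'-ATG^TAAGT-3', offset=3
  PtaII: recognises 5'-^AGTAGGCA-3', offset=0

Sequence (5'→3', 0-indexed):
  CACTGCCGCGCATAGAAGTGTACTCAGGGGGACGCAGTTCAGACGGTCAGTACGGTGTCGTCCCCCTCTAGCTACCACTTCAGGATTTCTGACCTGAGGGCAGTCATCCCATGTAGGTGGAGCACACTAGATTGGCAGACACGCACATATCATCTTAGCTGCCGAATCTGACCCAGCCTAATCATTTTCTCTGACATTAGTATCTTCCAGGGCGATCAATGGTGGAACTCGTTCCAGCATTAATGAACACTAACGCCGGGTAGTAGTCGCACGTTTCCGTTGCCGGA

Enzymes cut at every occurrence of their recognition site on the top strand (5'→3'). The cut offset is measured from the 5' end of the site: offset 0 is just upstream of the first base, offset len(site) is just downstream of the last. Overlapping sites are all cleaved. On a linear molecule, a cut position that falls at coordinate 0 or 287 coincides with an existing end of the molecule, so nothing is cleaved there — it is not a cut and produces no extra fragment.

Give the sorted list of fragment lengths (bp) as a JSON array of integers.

Per-enzyme occurrences:
  SqiI (GGCC, off=4): no sites
  ZebX ACTCA/1: at [21] ⇒ [22]
  AzqIII (ATGTAAGT, off=3): no sites
  PtaII (AGTAGGCA, off=0): no sites

Pooled cuts: [22]

Fragments:
  [0,22): 22 bp
  [22,287): 265 bp

[22,265]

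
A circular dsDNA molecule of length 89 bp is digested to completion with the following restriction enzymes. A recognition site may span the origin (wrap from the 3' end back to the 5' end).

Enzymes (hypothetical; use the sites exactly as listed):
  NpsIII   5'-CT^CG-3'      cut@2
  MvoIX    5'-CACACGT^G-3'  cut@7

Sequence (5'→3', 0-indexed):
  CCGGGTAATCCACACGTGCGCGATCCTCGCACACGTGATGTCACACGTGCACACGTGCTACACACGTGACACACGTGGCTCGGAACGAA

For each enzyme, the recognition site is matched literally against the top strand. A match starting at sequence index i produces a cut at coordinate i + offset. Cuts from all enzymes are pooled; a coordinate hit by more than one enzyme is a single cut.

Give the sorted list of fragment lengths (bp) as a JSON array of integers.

Site scan:
  NpsIII CTCG/2: at [25, 78] ⇒ [27, 80]
  MvoIX CACACGTG/7: at [10, 29, 41, 49, 60, 69] ⇒ [17, 36, 48, 56, 67, 76]

All cut coordinates (distinct, sorted): [17, 27, 36, 48, 56, 67, 76, 80]

Fragment lengths:
  17→27: 10 bp
  27→36: 9 bp
  36→48: 12 bp
  48→56: 8 bp
  56→67: 11 bp
  67→76: 9 bp
  76→80: 4 bp
  80→17 (wrap): 89-80+17 = 26 bp

[4,8,9,9,10,11,12,26]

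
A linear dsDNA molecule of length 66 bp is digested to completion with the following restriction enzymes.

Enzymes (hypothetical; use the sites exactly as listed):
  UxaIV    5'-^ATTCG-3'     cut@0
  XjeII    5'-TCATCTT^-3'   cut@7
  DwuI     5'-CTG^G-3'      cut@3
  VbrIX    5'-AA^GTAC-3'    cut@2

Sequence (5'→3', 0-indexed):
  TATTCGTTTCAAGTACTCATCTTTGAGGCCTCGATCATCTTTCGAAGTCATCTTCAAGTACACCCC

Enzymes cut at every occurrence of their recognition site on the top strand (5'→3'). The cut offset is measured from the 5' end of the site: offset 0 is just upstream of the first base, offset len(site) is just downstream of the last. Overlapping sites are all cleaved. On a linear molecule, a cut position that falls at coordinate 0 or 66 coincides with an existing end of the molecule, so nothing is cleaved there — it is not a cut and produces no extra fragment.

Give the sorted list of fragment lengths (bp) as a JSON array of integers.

[1,3,9,11,11,13,18]

Scan for sites:
  UxaIV ATTCG/0: at [1] ⇒ [1]
  XjeII TCATCTT/7: at [16, 34, 47] ⇒ [23, 41, 54]
  DwuI (CTGG, off=3): no sites
  VbrIX AAGTAC/2: at [10, 55] ⇒ [12, 57]

All cut coordinates (distinct, sorted): [1, 12, 23, 41, 54, 57]

Fragments:
  [0,1): 1 bp
  [1,12): 11 bp
  [12,23): 11 bp
  [23,41): 18 bp
  [41,54): 13 bp
  [54,57): 3 bp
  [57,66): 9 bp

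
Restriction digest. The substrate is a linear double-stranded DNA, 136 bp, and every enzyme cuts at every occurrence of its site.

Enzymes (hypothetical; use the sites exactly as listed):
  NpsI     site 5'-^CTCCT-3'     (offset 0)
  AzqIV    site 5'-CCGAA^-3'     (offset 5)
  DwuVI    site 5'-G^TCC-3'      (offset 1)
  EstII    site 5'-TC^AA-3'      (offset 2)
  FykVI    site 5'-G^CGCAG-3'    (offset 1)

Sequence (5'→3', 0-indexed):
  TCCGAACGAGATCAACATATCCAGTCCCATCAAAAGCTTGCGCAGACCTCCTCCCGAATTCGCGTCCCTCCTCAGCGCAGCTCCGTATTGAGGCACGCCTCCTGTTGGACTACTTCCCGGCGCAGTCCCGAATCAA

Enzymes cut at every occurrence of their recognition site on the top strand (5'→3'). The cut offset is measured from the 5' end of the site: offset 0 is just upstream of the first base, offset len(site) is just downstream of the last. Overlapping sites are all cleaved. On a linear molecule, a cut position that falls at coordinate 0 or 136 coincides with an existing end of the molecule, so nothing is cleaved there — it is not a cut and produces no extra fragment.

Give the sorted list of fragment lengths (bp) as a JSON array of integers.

[2,2,3,5,6,6,7,7,7,7,8,9,11,11,22,23]

Per-enzyme occurrences:
  NpsI (CTCCT, off=0): starts [47, 67, 98] → cuts [47, 67, 98]
  AzqIV (CCGAA, off=5): starts [1, 53, 127] → cuts [6, 58, 132]
  DwuVI (GTCC, off=1): starts [23, 63, 124] → cuts [24, 64, 125]
  EstII (TCAA, off=2): starts [11, 29, 132] → cuts [13, 31, 134]
  FykVI (GCGCAG, off=1): starts [39, 74, 119] → cuts [40, 75, 120]

Pooled cuts: [6, 13, 24, 31, 40, 47, 58, 64, 67, 75, 98, 120, 125, 132, 134]

Fragments:
  [0,6): 6 bp
  [6,13): 7 bp
  [13,24): 11 bp
  [24,31): 7 bp
  [31,40): 9 bp
  [40,47): 7 bp
  [47,58): 11 bp
  [58,64): 6 bp
  [64,67): 3 bp
  [67,75): 8 bp
  [75,98): 23 bp
  [98,120): 22 bp
  [120,125): 5 bp
  [125,132): 7 bp
  [132,134): 2 bp
  [134,136): 2 bp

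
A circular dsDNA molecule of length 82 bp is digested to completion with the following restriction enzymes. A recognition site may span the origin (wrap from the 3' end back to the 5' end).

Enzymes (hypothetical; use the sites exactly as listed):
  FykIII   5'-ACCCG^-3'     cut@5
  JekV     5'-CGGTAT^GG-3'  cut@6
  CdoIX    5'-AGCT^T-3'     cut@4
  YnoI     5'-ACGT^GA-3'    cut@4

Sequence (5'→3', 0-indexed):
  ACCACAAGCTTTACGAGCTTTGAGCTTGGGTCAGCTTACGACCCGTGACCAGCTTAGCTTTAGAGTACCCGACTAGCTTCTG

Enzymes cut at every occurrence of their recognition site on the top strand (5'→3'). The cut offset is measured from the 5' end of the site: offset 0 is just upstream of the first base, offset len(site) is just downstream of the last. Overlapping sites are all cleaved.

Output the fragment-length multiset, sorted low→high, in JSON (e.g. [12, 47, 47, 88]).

Scan for sites:
  FykIII (ACCCG, off=5): starts [40, 66] → cuts [45, 71]
  JekV (CGGTATGG, off=6): no sites
  CdoIX (AGCTT, off=4): starts [6, 15, 22, 32, 50, 55, 74] → cuts [10, 19, 26, 36, 54, 59, 78]
  YnoI (ACGTGA, off=4): no sites

Pooled cuts: [10, 19, 26, 36, 45, 54, 59, 71, 78]

Fragment lengths:
  10→19: 9 bp
  19→26: 7 bp
  26→36: 10 bp
  36→45: 9 bp
  45→54: 9 bp
  54→59: 5 bp
  59→71: 12 bp
  71→78: 7 bp
  78→10 (wrap): 82-78+10 = 14 bp

[5,7,7,9,9,9,10,12,14]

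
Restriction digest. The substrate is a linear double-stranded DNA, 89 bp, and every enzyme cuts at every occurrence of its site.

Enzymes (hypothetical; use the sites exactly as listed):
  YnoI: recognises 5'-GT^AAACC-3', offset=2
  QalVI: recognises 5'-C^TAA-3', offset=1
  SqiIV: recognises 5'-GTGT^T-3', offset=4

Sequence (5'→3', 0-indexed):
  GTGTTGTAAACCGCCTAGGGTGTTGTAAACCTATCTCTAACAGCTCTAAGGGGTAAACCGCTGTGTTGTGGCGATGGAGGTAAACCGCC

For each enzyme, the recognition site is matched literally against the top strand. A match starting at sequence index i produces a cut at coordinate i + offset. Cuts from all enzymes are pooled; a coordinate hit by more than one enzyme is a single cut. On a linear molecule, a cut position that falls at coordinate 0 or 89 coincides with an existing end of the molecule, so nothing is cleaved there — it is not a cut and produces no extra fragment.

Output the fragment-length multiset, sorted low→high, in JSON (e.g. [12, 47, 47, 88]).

Site scan:
  YnoI GTAAACC/2: at [5, 24, 52, 79] ⇒ [7, 26, 54, 81]
  QalVI CTAA/1: at [36, 45] ⇒ [37, 46]
  SqiIV GTGTT/4: at [0, 19, 62] ⇒ [4, 23, 66]

All cut coordinates (distinct, sorted): [4, 7, 23, 26, 37, 46, 54, 66, 81]

Fragments:
  [0,4): 4 bp
  [4,7): 3 bp
  [7,23): 16 bp
  [23,26): 3 bp
  [26,37): 11 bp
  [37,46): 9 bp
  [46,54): 8 bp
  [54,66): 12 bp
  [66,81): 15 bp
  [81,89): 8 bp

[3,3,4,8,8,9,11,12,15,16]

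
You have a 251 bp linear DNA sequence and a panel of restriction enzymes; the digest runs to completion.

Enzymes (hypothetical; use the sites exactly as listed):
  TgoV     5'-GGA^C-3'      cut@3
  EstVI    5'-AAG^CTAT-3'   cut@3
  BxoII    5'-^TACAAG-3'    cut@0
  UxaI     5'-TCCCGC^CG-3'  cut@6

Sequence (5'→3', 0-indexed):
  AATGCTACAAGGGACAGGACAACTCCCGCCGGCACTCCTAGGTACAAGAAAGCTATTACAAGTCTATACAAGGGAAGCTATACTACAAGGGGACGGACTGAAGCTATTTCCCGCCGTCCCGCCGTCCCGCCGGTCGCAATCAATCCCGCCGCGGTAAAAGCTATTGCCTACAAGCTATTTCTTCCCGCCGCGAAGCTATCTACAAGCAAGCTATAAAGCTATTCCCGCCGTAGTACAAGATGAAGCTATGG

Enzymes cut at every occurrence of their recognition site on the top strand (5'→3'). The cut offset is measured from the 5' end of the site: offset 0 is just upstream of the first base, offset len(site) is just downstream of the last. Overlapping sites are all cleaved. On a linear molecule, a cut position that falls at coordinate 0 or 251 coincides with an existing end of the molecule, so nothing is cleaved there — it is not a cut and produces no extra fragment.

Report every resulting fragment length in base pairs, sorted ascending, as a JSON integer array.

[4,4,5,5,5,5,6,6,6,6,7,8,8,8,8,9,10,10,10,10,10,10,11,11,11,12,13,14,19]

Scan for sites:
  TgoV (GGAC, off=3): starts [11, 16, 90, 94] → cuts [14, 19, 93, 97]
  EstVI (AAGCTAT, off=3): starts [49, 74, 100, 157, 171, 192, 207, 215, 242] → cuts [52, 77, 103, 160, 174, 195, 210, 218, 245]
  BxoII (TACAAG, off=0): starts [5, 42, 56, 66, 83, 168, 200, 233] → cuts [5, 42, 56, 66, 83, 168, 200, 233]
  UxaI (TCCCGCCG, off=6): starts [23, 108, 116, 124, 143, 182, 222] → cuts [29, 114, 122, 130, 149, 188, 228]

All cut coordinates (distinct, sorted): [5, 14, 19, 29, 42, 52, 56, 66, 77, 83, 93, 97, 103, 114, 122, 130, 149, 160, 168, 174, 188, 195, 200, 210, 218, 228, 233, 245]

Fragments:
  [0,5): 5 bp
  [5,14): 9 bp
  [14,19): 5 bp
  [19,29): 10 bp
  [29,42): 13 bp
  [42,52): 10 bp
  [52,56): 4 bp
  [56,66): 10 bp
  [66,77): 11 bp
  [77,83): 6 bp
  [83,93): 10 bp
  [93,97): 4 bp
  [97,103): 6 bp
  [103,114): 11 bp
  [114,122): 8 bp
  [122,130): 8 bp
  [130,149): 19 bp
  [149,160): 11 bp
  [160,168): 8 bp
  [168,174): 6 bp
  [174,188): 14 bp
  [188,195): 7 bp
  [195,200): 5 bp
  [200,210): 10 bp
  [210,218): 8 bp
  [218,228): 10 bp
  [228,233): 5 bp
  [233,245): 12 bp
  [245,251): 6 bp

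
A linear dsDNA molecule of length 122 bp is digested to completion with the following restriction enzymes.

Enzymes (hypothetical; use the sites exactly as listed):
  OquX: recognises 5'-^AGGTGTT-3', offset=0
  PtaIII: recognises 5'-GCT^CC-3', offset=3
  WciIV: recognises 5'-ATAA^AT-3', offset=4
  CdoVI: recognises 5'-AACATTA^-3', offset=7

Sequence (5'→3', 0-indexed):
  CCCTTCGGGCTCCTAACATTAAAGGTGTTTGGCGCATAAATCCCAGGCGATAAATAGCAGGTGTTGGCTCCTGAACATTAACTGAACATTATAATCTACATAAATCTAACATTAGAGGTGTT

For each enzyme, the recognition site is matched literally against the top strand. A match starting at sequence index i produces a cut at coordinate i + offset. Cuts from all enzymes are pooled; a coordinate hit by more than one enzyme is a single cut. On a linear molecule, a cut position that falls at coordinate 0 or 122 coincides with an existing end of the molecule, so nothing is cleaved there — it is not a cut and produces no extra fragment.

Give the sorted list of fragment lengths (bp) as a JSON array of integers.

Scan for sites:
  OquX (AGGTGTT, off=0): starts [22, 58, 115] → cuts [22, 58, 115]
  PtaIII (GCTCC, off=3): starts [8, 66] → cuts [11, 69]
  WciIV (ATAAAT, off=4): starts [35, 49, 99] → cuts [39, 53, 103]
  CdoVI (AACATTA, off=7): starts [14, 73, 84, 107] → cuts [21, 80, 91, 114]

Pooled cuts: [11, 21, 22, 39, 53, 58, 69, 80, 91, 103, 114, 115]

Fragment lengths:
  [0,11): 11 bp
  [11,21): 10 bp
  [21,22): 1 bp
  [22,39): 17 bp
  [39,53): 14 bp
  [53,58): 5 bp
  [58,69): 11 bp
  [69,80): 11 bp
  [80,91): 11 bp
  [91,103): 12 bp
  [103,114): 11 bp
  [114,115): 1 bp
  [115,122): 7 bp

[1,1,5,7,10,11,11,11,11,11,12,14,17]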